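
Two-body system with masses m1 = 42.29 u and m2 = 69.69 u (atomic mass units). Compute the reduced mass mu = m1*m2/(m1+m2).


mu = m1 * m2 / (m1 + m2)
= 42.29 * 69.69 / (42.29 + 69.69)
= 2947.1901 / 111.98
= 26.3189 u

26.3189


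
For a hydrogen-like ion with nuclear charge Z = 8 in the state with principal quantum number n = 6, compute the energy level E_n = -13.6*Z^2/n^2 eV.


E_n = -13.6 * Z^2 / n^2
= -13.6 * 8^2 / 6^2
= -13.6 * 64 / 36
= -24.1778 eV

-24.1778


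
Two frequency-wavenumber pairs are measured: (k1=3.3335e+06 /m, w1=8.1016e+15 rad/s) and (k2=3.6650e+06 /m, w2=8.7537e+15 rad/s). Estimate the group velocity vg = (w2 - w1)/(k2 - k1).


vg = (w2 - w1) / (k2 - k1)
= (8.7537e+15 - 8.1016e+15) / (3.6650e+06 - 3.3335e+06)
= 6.5210e+14 / 3.3150e+05
= 1.9671e+09 m/s

1.9671e+09


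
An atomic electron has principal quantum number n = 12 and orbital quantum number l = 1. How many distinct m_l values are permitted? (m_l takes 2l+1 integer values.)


m_l ranges from -l to +l in integer steps
So m_l goes from -1 to +1
Count = 2l + 1 = 2*1 + 1
= 3

3


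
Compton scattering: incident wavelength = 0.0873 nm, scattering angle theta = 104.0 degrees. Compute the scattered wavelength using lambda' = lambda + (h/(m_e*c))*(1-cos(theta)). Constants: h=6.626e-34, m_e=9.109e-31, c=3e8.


Compton wavelength: h/(m_e*c) = 2.4247e-12 m
d_lambda = 2.4247e-12 * (1 - cos(104.0 deg))
= 2.4247e-12 * 1.241922
= 3.0113e-12 m = 0.003011 nm
lambda' = 0.0873 + 0.003011
= 0.090311 nm

0.090311


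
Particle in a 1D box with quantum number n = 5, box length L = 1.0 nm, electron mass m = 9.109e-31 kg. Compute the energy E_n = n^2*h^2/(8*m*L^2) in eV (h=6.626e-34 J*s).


E = n^2 * h^2 / (8 * m * L^2)
= 5^2 * (6.626e-34)^2 / (8 * 9.109e-31 * (1.0e-9)^2)
= 25 * 4.3904e-67 / (8 * 9.109e-31 * 1.0000e-18)
= 1.5062e-18 J
= 9.402 eV

9.402


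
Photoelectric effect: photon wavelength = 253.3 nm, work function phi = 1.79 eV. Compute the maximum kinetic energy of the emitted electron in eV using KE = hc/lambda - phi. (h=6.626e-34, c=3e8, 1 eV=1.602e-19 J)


E_photon = hc / lambda
= (6.626e-34)(3e8) / (253.3e-9)
= 7.8476e-19 J
= 4.8986 eV
KE = E_photon - phi
= 4.8986 - 1.79
= 3.1086 eV

3.1086


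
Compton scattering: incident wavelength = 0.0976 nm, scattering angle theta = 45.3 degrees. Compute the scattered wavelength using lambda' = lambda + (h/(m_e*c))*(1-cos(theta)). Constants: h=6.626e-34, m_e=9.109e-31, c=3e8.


Compton wavelength: h/(m_e*c) = 2.4247e-12 m
d_lambda = 2.4247e-12 * (1 - cos(45.3 deg))
= 2.4247e-12 * 0.296605
= 7.1918e-13 m = 0.000719 nm
lambda' = 0.0976 + 0.000719
= 0.098319 nm

0.098319


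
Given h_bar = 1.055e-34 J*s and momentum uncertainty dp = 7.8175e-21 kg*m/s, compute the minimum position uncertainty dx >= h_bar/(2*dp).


dx = h_bar / (2 * dp)
= 1.055e-34 / (2 * 7.8175e-21)
= 1.055e-34 / 1.5635e-20
= 6.7477e-15 m

6.7477e-15


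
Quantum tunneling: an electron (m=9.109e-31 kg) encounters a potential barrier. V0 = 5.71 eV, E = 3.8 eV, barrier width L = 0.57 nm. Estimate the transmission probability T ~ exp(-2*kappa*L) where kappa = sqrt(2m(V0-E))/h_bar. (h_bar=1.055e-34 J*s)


V0 - E = 1.91 eV = 3.0598e-19 J
kappa = sqrt(2 * m * (V0-E)) / h_bar
= sqrt(2 * 9.109e-31 * 3.0598e-19) / 1.055e-34
= 7.0769e+09 /m
2*kappa*L = 2 * 7.0769e+09 * 0.57e-9
= 8.0677
T = exp(-8.0677) = 3.134980e-04

3.134980e-04


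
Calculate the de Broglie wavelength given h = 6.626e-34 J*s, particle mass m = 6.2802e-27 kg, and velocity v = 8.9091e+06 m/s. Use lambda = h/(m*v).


lambda = h / (m * v)
= 6.626e-34 / (6.2802e-27 * 8.9091e+06)
= 6.626e-34 / 5.5951e-20
= 1.1843e-14 m

1.1843e-14


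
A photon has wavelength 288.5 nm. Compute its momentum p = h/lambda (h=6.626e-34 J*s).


p = h / lambda
= 6.626e-34 / (288.5e-9)
= 6.626e-34 / 2.8850e-07
= 2.2967e-27 kg*m/s

2.2967e-27


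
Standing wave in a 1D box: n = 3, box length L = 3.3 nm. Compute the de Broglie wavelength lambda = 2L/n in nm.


lambda = 2L / n
= 2 * 3.3 / 3
= 6.6 / 3
= 2.2 nm

2.2


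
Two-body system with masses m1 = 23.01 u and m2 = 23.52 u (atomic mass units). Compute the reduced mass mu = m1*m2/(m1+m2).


mu = m1 * m2 / (m1 + m2)
= 23.01 * 23.52 / (23.01 + 23.52)
= 541.1952 / 46.53
= 11.6311 u

11.6311


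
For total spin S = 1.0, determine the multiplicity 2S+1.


Spin multiplicity = 2S + 1
= 2 * 1.0 + 1
= 2.0 + 1
= 3

3


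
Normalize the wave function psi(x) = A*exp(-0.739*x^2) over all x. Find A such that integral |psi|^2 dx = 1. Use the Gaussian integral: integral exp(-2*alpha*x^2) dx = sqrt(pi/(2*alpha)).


integral |psi|^2 dx = A^2 * sqrt(pi/(2*alpha)) = 1
A^2 = sqrt(2*alpha/pi)
= sqrt(2 * 0.739 / pi)
= 0.685902
A = sqrt(0.685902)
= 0.8282

0.8282


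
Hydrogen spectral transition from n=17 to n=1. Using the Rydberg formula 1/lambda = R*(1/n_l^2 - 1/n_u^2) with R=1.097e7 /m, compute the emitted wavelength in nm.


1/lambda = R * (1/n_l^2 - 1/n_u^2)
= 1.097e7 * (1/1^2 - 1/17^2)
= 1.097e7 * (1.0 - 0.00346)
= 1.097e7 * 0.99654
= 1.0932e+07 /m
lambda = 1 / 1.0932e+07 = 91.4742 nm

91.4742


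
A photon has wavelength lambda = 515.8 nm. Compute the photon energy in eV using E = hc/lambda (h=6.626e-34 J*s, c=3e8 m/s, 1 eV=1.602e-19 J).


E = hc / lambda
= (6.626e-34)(3e8) / (515.8e-9)
= 1.9878e-25 / 5.1580e-07
= 3.8538e-19 J
Converting to eV: 3.8538e-19 / 1.602e-19
= 2.4056 eV

2.4056


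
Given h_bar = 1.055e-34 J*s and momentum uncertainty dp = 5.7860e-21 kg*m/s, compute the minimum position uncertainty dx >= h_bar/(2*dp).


dx = h_bar / (2 * dp)
= 1.055e-34 / (2 * 5.7860e-21)
= 1.055e-34 / 1.1572e-20
= 9.1168e-15 m

9.1168e-15


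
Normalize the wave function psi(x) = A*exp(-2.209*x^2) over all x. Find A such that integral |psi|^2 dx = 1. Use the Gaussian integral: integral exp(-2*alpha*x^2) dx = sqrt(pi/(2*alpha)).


integral |psi|^2 dx = A^2 * sqrt(pi/(2*alpha)) = 1
A^2 = sqrt(2*alpha/pi)
= sqrt(2 * 2.209 / pi)
= 1.185872
A = sqrt(1.185872)
= 1.089

1.089


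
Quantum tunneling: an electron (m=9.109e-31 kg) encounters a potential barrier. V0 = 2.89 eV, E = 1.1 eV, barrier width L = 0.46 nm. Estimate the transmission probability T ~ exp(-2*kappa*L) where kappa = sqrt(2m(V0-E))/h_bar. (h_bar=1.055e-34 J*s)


V0 - E = 1.79 eV = 2.8676e-19 J
kappa = sqrt(2 * m * (V0-E)) / h_bar
= sqrt(2 * 9.109e-31 * 2.8676e-19) / 1.055e-34
= 6.8510e+09 /m
2*kappa*L = 2 * 6.8510e+09 * 0.46e-9
= 6.3029
T = exp(-6.3029) = 1.830906e-03

1.830906e-03


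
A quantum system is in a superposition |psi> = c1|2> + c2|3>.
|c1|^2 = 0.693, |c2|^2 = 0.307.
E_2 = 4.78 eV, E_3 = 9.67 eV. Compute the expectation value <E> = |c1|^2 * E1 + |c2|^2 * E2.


<E> = |c1|^2 * E1 + |c2|^2 * E2
= 0.693 * 4.78 + 0.307 * 9.67
= 3.3125 + 2.9687
= 6.2812 eV

6.2812


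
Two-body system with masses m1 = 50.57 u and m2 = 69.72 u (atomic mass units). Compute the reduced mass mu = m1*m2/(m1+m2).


mu = m1 * m2 / (m1 + m2)
= 50.57 * 69.72 / (50.57 + 69.72)
= 3525.7404 / 120.29
= 29.3103 u

29.3103


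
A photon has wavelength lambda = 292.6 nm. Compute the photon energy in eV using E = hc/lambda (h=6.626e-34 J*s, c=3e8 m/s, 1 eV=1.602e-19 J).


E = hc / lambda
= (6.626e-34)(3e8) / (292.6e-9)
= 1.9878e-25 / 2.9260e-07
= 6.7936e-19 J
Converting to eV: 6.7936e-19 / 1.602e-19
= 4.2407 eV

4.2407


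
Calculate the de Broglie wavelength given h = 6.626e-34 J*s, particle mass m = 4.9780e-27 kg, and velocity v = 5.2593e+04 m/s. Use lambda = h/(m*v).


lambda = h / (m * v)
= 6.626e-34 / (4.9780e-27 * 5.2593e+04)
= 6.626e-34 / 2.6181e-22
= 2.5309e-12 m

2.5309e-12


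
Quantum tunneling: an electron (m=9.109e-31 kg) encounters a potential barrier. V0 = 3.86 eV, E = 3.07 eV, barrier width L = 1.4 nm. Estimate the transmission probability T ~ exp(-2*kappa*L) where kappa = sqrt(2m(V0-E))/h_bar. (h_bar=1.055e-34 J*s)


V0 - E = 0.79 eV = 1.2656e-19 J
kappa = sqrt(2 * m * (V0-E)) / h_bar
= sqrt(2 * 9.109e-31 * 1.2656e-19) / 1.055e-34
= 4.5514e+09 /m
2*kappa*L = 2 * 4.5514e+09 * 1.4e-9
= 12.7439
T = exp(-12.7439) = 2.920219e-06

2.920219e-06


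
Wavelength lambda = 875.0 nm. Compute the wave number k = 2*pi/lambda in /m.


k = 2 * pi / lambda
= 6.2832 / (875.0e-9)
= 6.2832 / 8.7500e-07
= 7.1808e+06 /m

7.1808e+06


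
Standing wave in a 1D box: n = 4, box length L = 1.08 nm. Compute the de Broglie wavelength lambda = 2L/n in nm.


lambda = 2L / n
= 2 * 1.08 / 4
= 2.16 / 4
= 0.54 nm

0.54


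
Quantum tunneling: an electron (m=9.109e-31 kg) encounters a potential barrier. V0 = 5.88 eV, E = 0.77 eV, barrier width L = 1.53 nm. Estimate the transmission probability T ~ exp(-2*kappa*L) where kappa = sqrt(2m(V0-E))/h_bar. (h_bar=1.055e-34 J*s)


V0 - E = 5.11 eV = 8.1862e-19 J
kappa = sqrt(2 * m * (V0-E)) / h_bar
= sqrt(2 * 9.109e-31 * 8.1862e-19) / 1.055e-34
= 1.1575e+10 /m
2*kappa*L = 2 * 1.1575e+10 * 1.53e-9
= 35.421
T = exp(-35.421) = 4.138547e-16

4.138547e-16


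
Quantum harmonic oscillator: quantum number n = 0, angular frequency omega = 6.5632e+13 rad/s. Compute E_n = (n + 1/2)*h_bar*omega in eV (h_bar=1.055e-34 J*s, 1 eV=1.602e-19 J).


E = (n + 1/2) * h_bar * omega
= (0 + 0.5) * 1.055e-34 * 6.5632e+13
= 0.5 * 6.9242e-21
= 3.4621e-21 J
= 0.0216 eV

0.0216


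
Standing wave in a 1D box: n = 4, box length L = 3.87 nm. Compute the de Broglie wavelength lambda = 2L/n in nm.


lambda = 2L / n
= 2 * 3.87 / 4
= 7.74 / 4
= 1.935 nm

1.935


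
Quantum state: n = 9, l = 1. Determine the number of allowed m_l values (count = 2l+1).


m_l ranges from -l to +l in integer steps
So m_l goes from -1 to +1
Count = 2l + 1 = 2*1 + 1
= 3

3


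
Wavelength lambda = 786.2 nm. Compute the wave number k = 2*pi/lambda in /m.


k = 2 * pi / lambda
= 6.2832 / (786.2e-9)
= 6.2832 / 7.8620e-07
= 7.9918e+06 /m

7.9918e+06


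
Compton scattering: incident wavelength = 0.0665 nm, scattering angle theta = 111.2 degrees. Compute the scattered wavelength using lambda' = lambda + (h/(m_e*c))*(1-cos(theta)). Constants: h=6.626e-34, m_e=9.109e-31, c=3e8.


Compton wavelength: h/(m_e*c) = 2.4247e-12 m
d_lambda = 2.4247e-12 * (1 - cos(111.2 deg))
= 2.4247e-12 * 1.361625
= 3.3015e-12 m = 0.003302 nm
lambda' = 0.0665 + 0.003302
= 0.069802 nm

0.069802


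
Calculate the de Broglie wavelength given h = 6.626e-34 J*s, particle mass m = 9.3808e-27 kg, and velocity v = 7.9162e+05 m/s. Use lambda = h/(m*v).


lambda = h / (m * v)
= 6.626e-34 / (9.3808e-27 * 7.9162e+05)
= 6.626e-34 / 7.4260e-21
= 8.9227e-14 m

8.9227e-14


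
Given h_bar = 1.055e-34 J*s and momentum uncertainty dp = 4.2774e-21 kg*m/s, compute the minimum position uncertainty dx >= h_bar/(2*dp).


dx = h_bar / (2 * dp)
= 1.055e-34 / (2 * 4.2774e-21)
= 1.055e-34 / 8.5548e-21
= 1.2332e-14 m

1.2332e-14


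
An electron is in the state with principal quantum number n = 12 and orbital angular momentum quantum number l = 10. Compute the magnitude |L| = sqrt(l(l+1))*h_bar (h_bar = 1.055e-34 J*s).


L = sqrt(l*(l+1)) * h_bar
= sqrt(10 * 11) * 1.055e-34
= sqrt(110) * 1.055e-34
= 10.4881 * 1.055e-34
= 1.1065e-33 J*s

1.1065e-33


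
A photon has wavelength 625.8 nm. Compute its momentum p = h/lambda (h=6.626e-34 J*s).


p = h / lambda
= 6.626e-34 / (625.8e-9)
= 6.626e-34 / 6.2580e-07
= 1.0588e-27 kg*m/s

1.0588e-27


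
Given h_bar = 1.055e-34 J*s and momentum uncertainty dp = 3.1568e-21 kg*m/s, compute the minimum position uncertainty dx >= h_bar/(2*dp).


dx = h_bar / (2 * dp)
= 1.055e-34 / (2 * 3.1568e-21)
= 1.055e-34 / 6.3136e-21
= 1.6710e-14 m

1.6710e-14


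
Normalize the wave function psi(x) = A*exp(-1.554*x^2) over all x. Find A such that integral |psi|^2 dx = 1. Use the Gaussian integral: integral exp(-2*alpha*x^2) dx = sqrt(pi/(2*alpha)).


integral |psi|^2 dx = A^2 * sqrt(pi/(2*alpha)) = 1
A^2 = sqrt(2*alpha/pi)
= sqrt(2 * 1.554 / pi)
= 0.994639
A = sqrt(0.994639)
= 0.9973

0.9973


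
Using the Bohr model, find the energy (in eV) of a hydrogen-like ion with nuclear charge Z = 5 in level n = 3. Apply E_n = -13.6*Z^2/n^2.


E_n = -13.6 * Z^2 / n^2
= -13.6 * 5^2 / 3^2
= -13.6 * 25 / 9
= -37.7778 eV

-37.7778


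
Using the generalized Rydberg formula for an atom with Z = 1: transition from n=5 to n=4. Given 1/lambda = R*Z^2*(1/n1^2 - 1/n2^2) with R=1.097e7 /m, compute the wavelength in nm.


1/lambda = R * Z^2 * (1/n1^2 - 1/n2^2)
= 1.097e7 * 1^2 * (1/4^2 - 1/5^2)
= 1.097e7 * 1 * (0.0625 - 0.04)
= 2.4682e+05 /m
lambda = 1 / 2.4682e+05
= 4051.4535 nm

4051.4535


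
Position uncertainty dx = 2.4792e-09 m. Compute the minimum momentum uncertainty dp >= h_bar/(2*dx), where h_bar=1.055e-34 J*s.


dp = h_bar / (2 * dx)
= 1.055e-34 / (2 * 2.4792e-09)
= 1.055e-34 / 4.9584e-09
= 2.1277e-26 kg*m/s

2.1277e-26


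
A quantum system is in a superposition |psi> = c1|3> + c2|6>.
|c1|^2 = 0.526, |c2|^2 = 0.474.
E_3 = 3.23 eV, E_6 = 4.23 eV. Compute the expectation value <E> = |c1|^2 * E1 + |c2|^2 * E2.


<E> = |c1|^2 * E1 + |c2|^2 * E2
= 0.526 * 3.23 + 0.474 * 4.23
= 1.699 + 2.005
= 3.704 eV

3.704


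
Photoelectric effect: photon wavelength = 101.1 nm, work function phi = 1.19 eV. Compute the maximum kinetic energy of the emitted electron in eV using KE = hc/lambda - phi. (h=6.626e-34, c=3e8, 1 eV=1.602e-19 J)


E_photon = hc / lambda
= (6.626e-34)(3e8) / (101.1e-9)
= 1.9662e-18 J
= 12.2732 eV
KE = E_photon - phi
= 12.2732 - 1.19
= 11.0832 eV

11.0832


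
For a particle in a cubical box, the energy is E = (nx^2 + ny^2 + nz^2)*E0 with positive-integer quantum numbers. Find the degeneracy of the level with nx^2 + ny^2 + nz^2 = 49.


Enumerate all (nx, ny, nz) with nx^2 + ny^2 + nz^2 = 49:
(2,3,6)
(2,6,3)
(3,2,6)
(3,6,2)
(6,2,3)
(6,3,2)
Total degeneracy = 6

6


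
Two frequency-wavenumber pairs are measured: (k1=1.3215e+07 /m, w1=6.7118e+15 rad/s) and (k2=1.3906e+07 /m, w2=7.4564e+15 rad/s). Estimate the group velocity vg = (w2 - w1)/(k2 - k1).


vg = (w2 - w1) / (k2 - k1)
= (7.4564e+15 - 6.7118e+15) / (1.3906e+07 - 1.3215e+07)
= 7.4460e+14 / 6.9100e+05
= 1.0776e+09 m/s

1.0776e+09


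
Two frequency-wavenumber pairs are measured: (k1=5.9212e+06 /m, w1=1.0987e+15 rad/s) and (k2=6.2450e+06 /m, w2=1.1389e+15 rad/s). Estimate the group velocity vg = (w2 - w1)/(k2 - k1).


vg = (w2 - w1) / (k2 - k1)
= (1.1389e+15 - 1.0987e+15) / (6.2450e+06 - 5.9212e+06)
= 4.0200e+13 / 3.2380e+05
= 1.2415e+08 m/s

1.2415e+08


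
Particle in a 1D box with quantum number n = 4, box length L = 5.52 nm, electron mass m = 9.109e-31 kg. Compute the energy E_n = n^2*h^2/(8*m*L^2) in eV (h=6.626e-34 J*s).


E = n^2 * h^2 / (8 * m * L^2)
= 4^2 * (6.626e-34)^2 / (8 * 9.109e-31 * (5.52e-9)^2)
= 16 * 4.3904e-67 / (8 * 9.109e-31 * 3.0470e-17)
= 3.1636e-20 J
= 0.1975 eV

0.1975


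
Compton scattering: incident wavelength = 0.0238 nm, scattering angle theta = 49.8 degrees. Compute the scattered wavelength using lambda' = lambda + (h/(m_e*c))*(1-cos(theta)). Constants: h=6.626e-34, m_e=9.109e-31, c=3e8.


Compton wavelength: h/(m_e*c) = 2.4247e-12 m
d_lambda = 2.4247e-12 * (1 - cos(49.8 deg))
= 2.4247e-12 * 0.354542
= 8.5966e-13 m = 0.00086 nm
lambda' = 0.0238 + 0.00086
= 0.02466 nm

0.02466


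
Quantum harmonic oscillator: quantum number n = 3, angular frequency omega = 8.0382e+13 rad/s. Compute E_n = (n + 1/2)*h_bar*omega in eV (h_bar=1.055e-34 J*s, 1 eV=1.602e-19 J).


E = (n + 1/2) * h_bar * omega
= (3 + 0.5) * 1.055e-34 * 8.0382e+13
= 3.5 * 8.4803e-21
= 2.9681e-20 J
= 0.1853 eV

0.1853


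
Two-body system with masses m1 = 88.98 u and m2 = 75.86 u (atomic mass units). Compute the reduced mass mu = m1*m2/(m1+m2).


mu = m1 * m2 / (m1 + m2)
= 88.98 * 75.86 / (88.98 + 75.86)
= 6750.0228 / 164.84
= 40.9489 u

40.9489


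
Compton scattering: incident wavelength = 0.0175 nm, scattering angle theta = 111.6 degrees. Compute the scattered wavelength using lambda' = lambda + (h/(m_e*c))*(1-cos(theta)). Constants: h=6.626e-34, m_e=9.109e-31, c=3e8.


Compton wavelength: h/(m_e*c) = 2.4247e-12 m
d_lambda = 2.4247e-12 * (1 - cos(111.6 deg))
= 2.4247e-12 * 1.368125
= 3.3173e-12 m = 0.003317 nm
lambda' = 0.0175 + 0.003317
= 0.020817 nm

0.020817


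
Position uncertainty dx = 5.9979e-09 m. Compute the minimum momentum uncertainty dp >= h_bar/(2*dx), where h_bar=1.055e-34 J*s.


dp = h_bar / (2 * dx)
= 1.055e-34 / (2 * 5.9979e-09)
= 1.055e-34 / 1.1996e-08
= 8.7947e-27 kg*m/s

8.7947e-27


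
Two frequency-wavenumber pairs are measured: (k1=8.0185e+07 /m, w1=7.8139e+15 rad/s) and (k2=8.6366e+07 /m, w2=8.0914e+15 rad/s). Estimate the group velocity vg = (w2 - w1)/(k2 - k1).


vg = (w2 - w1) / (k2 - k1)
= (8.0914e+15 - 7.8139e+15) / (8.6366e+07 - 8.0185e+07)
= 2.7750e+14 / 6.1810e+06
= 4.4896e+07 m/s

4.4896e+07


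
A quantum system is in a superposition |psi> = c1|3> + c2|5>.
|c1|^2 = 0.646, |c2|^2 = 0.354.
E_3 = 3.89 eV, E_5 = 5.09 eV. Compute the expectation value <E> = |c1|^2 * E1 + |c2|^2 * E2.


<E> = |c1|^2 * E1 + |c2|^2 * E2
= 0.646 * 3.89 + 0.354 * 5.09
= 2.5129 + 1.8019
= 4.3148 eV

4.3148


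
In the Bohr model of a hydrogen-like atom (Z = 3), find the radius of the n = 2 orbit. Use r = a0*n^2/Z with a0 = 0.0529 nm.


r = a0 * n^2 / Z
= 0.0529 * 2^2 / 3
= 0.0529 * 4 / 3
= 0.0705 nm

0.0705


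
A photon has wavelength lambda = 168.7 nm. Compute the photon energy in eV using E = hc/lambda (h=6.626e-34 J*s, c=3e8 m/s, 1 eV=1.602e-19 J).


E = hc / lambda
= (6.626e-34)(3e8) / (168.7e-9)
= 1.9878e-25 / 1.6870e-07
= 1.1783e-18 J
Converting to eV: 1.1783e-18 / 1.602e-19
= 7.3552 eV

7.3552


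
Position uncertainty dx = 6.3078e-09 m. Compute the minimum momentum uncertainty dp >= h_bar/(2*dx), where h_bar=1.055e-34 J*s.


dp = h_bar / (2 * dx)
= 1.055e-34 / (2 * 6.3078e-09)
= 1.055e-34 / 1.2616e-08
= 8.3627e-27 kg*m/s

8.3627e-27


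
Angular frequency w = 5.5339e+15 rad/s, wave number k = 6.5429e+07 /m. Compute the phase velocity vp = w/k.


vp = w / k
= 5.5339e+15 / 6.5429e+07
= 8.4579e+07 m/s

8.4579e+07


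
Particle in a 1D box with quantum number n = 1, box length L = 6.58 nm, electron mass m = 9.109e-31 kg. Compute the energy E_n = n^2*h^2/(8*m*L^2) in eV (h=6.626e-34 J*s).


E = n^2 * h^2 / (8 * m * L^2)
= 1^2 * (6.626e-34)^2 / (8 * 9.109e-31 * (6.58e-9)^2)
= 1 * 4.3904e-67 / (8 * 9.109e-31 * 4.3296e-17)
= 1.3915e-21 J
= 0.0087 eV

0.0087


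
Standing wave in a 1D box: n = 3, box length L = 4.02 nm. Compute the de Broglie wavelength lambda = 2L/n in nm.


lambda = 2L / n
= 2 * 4.02 / 3
= 8.04 / 3
= 2.68 nm

2.68


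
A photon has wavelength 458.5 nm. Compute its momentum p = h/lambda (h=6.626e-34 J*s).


p = h / lambda
= 6.626e-34 / (458.5e-9)
= 6.626e-34 / 4.5850e-07
= 1.4451e-27 kg*m/s

1.4451e-27


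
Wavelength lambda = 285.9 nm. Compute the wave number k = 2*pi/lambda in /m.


k = 2 * pi / lambda
= 6.2832 / (285.9e-9)
= 6.2832 / 2.8590e-07
= 2.1977e+07 /m

2.1977e+07


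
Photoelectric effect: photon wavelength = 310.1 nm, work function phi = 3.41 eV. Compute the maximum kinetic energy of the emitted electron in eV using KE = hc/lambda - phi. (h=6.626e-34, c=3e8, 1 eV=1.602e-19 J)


E_photon = hc / lambda
= (6.626e-34)(3e8) / (310.1e-9)
= 6.4102e-19 J
= 4.0014 eV
KE = E_photon - phi
= 4.0014 - 3.41
= 0.5914 eV

0.5914


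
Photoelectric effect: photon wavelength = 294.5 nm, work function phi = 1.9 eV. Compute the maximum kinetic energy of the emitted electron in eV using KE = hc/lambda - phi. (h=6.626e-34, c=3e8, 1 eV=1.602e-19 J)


E_photon = hc / lambda
= (6.626e-34)(3e8) / (294.5e-9)
= 6.7497e-19 J
= 4.2133 eV
KE = E_photon - phi
= 4.2133 - 1.9
= 2.3133 eV

2.3133


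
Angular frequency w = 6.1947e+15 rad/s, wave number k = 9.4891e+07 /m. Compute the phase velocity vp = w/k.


vp = w / k
= 6.1947e+15 / 9.4891e+07
= 6.5282e+07 m/s

6.5282e+07


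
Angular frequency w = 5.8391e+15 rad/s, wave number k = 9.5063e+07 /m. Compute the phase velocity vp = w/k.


vp = w / k
= 5.8391e+15 / 9.5063e+07
= 6.1423e+07 m/s

6.1423e+07


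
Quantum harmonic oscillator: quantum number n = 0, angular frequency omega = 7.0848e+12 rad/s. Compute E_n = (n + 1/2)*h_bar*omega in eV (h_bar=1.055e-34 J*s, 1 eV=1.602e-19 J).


E = (n + 1/2) * h_bar * omega
= (0 + 0.5) * 1.055e-34 * 7.0848e+12
= 0.5 * 7.4745e-22
= 3.7372e-22 J
= 0.0023 eV

0.0023


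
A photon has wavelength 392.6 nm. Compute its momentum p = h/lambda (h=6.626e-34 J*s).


p = h / lambda
= 6.626e-34 / (392.6e-9)
= 6.626e-34 / 3.9260e-07
= 1.6877e-27 kg*m/s

1.6877e-27


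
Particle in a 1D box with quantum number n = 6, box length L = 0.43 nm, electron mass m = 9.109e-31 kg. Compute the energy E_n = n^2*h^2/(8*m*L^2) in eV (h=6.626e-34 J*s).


E = n^2 * h^2 / (8 * m * L^2)
= 6^2 * (6.626e-34)^2 / (8 * 9.109e-31 * (0.43e-9)^2)
= 36 * 4.3904e-67 / (8 * 9.109e-31 * 1.8490e-19)
= 1.1730e-17 J
= 73.2226 eV

73.2226


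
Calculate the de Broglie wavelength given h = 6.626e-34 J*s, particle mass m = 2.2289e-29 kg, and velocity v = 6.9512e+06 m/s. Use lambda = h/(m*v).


lambda = h / (m * v)
= 6.626e-34 / (2.2289e-29 * 6.9512e+06)
= 6.626e-34 / 1.5494e-22
= 4.2766e-12 m

4.2766e-12


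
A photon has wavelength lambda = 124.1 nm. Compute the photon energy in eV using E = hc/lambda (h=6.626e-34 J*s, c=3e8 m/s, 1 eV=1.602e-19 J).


E = hc / lambda
= (6.626e-34)(3e8) / (124.1e-9)
= 1.9878e-25 / 1.2410e-07
= 1.6018e-18 J
Converting to eV: 1.6018e-18 / 1.602e-19
= 9.9986 eV

9.9986


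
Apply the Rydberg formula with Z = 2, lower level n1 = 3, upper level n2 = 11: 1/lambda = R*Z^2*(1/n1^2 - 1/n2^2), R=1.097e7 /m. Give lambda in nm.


1/lambda = R * Z^2 * (1/n1^2 - 1/n2^2)
= 1.097e7 * 2^2 * (1/3^2 - 1/11^2)
= 1.097e7 * 4 * (0.111111 - 0.008264)
= 4.5129e+06 /m
lambda = 1 / 4.5129e+06
= 221.5865 nm

221.5865


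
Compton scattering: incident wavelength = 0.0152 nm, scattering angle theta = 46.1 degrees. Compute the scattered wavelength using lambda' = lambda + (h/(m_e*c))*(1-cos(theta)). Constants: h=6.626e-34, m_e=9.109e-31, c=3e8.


Compton wavelength: h/(m_e*c) = 2.4247e-12 m
d_lambda = 2.4247e-12 * (1 - cos(46.1 deg))
= 2.4247e-12 * 0.306598
= 7.4341e-13 m = 0.000743 nm
lambda' = 0.0152 + 0.000743
= 0.015943 nm

0.015943


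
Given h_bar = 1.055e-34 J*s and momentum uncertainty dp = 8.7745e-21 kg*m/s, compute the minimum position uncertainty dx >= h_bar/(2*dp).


dx = h_bar / (2 * dp)
= 1.055e-34 / (2 * 8.7745e-21)
= 1.055e-34 / 1.7549e-20
= 6.0117e-15 m

6.0117e-15


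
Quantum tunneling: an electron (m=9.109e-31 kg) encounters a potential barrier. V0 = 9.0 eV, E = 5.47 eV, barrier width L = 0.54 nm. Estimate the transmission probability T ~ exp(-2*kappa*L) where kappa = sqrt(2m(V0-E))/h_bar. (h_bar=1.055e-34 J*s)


V0 - E = 3.53 eV = 5.6551e-19 J
kappa = sqrt(2 * m * (V0-E)) / h_bar
= sqrt(2 * 9.109e-31 * 5.6551e-19) / 1.055e-34
= 9.6209e+09 /m
2*kappa*L = 2 * 9.6209e+09 * 0.54e-9
= 10.3906
T = exp(-10.3906) = 3.072017e-05

3.072017e-05


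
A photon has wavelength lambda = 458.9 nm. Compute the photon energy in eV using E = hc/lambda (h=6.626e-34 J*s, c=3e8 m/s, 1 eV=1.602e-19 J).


E = hc / lambda
= (6.626e-34)(3e8) / (458.9e-9)
= 1.9878e-25 / 4.5890e-07
= 4.3317e-19 J
Converting to eV: 4.3317e-19 / 1.602e-19
= 2.7039 eV

2.7039


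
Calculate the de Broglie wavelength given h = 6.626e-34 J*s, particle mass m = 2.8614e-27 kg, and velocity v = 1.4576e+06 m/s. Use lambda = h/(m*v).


lambda = h / (m * v)
= 6.626e-34 / (2.8614e-27 * 1.4576e+06)
= 6.626e-34 / 4.1708e-21
= 1.5887e-13 m

1.5887e-13


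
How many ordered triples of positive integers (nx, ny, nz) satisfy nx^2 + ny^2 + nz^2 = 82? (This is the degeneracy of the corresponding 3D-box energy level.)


Enumerate all (nx, ny, nz) with nx^2 + ny^2 + nz^2 = 82:
(3,3,8)
(3,8,3)
(8,3,3)
Total degeneracy = 3

3


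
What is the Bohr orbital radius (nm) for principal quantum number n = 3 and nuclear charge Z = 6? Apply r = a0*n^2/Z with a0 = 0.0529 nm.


r = a0 * n^2 / Z
= 0.0529 * 3^2 / 6
= 0.0529 * 9 / 6
= 0.0794 nm

0.0794


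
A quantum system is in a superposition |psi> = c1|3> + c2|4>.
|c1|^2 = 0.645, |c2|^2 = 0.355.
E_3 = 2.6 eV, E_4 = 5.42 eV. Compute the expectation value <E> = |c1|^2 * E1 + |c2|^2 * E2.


<E> = |c1|^2 * E1 + |c2|^2 * E2
= 0.645 * 2.6 + 0.355 * 5.42
= 1.677 + 1.9241
= 3.6011 eV

3.6011


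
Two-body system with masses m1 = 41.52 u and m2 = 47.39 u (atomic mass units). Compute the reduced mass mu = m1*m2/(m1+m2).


mu = m1 * m2 / (m1 + m2)
= 41.52 * 47.39 / (41.52 + 47.39)
= 1967.6328 / 88.91
= 22.1306 u

22.1306


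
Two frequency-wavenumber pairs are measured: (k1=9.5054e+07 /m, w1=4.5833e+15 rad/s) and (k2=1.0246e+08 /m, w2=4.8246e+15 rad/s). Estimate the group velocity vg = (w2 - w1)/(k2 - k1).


vg = (w2 - w1) / (k2 - k1)
= (4.8246e+15 - 4.5833e+15) / (1.0246e+08 - 9.5054e+07)
= 2.4130e+14 / 7.4060e+06
= 3.2582e+07 m/s

3.2582e+07


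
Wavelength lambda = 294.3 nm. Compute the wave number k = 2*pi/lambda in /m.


k = 2 * pi / lambda
= 6.2832 / (294.3e-9)
= 6.2832 / 2.9430e-07
= 2.1350e+07 /m

2.1350e+07


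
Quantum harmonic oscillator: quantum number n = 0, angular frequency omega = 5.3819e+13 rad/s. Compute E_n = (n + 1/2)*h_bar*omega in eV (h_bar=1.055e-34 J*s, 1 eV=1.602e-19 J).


E = (n + 1/2) * h_bar * omega
= (0 + 0.5) * 1.055e-34 * 5.3819e+13
= 0.5 * 5.6779e-21
= 2.8390e-21 J
= 0.0177 eV

0.0177


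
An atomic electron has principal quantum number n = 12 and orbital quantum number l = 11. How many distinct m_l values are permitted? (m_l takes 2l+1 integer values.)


m_l ranges from -l to +l in integer steps
So m_l goes from -11 to +11
Count = 2l + 1 = 2*11 + 1
= 23

23


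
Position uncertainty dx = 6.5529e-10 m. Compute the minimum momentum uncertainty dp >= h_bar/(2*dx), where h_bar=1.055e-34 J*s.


dp = h_bar / (2 * dx)
= 1.055e-34 / (2 * 6.5529e-10)
= 1.055e-34 / 1.3106e-09
= 8.0499e-26 kg*m/s

8.0499e-26


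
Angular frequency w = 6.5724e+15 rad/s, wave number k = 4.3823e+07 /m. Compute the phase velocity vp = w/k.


vp = w / k
= 6.5724e+15 / 4.3823e+07
= 1.4998e+08 m/s

1.4998e+08


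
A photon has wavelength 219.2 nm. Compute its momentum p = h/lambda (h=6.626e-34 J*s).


p = h / lambda
= 6.626e-34 / (219.2e-9)
= 6.626e-34 / 2.1920e-07
= 3.0228e-27 kg*m/s

3.0228e-27


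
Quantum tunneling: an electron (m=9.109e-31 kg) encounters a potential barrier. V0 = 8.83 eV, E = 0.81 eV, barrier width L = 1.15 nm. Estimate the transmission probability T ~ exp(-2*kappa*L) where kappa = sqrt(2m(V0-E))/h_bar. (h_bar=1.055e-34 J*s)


V0 - E = 8.02 eV = 1.2848e-18 J
kappa = sqrt(2 * m * (V0-E)) / h_bar
= sqrt(2 * 9.109e-31 * 1.2848e-18) / 1.055e-34
= 1.4502e+10 /m
2*kappa*L = 2 * 1.4502e+10 * 1.15e-9
= 33.3537
T = exp(-33.3537) = 3.270900e-15

3.270900e-15


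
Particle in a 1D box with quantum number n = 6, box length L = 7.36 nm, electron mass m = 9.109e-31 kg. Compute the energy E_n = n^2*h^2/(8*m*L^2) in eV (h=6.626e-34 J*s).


E = n^2 * h^2 / (8 * m * L^2)
= 6^2 * (6.626e-34)^2 / (8 * 9.109e-31 * (7.36e-9)^2)
= 36 * 4.3904e-67 / (8 * 9.109e-31 * 5.4170e-17)
= 4.0040e-20 J
= 0.2499 eV

0.2499


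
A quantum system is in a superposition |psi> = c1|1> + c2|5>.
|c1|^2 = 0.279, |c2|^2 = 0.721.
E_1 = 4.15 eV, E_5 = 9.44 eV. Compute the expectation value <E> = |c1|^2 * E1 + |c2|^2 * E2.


<E> = |c1|^2 * E1 + |c2|^2 * E2
= 0.279 * 4.15 + 0.721 * 9.44
= 1.1579 + 6.8062
= 7.9641 eV

7.9641


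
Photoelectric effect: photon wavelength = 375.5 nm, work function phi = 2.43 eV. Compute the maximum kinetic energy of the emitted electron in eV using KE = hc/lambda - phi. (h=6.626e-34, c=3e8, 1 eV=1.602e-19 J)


E_photon = hc / lambda
= (6.626e-34)(3e8) / (375.5e-9)
= 5.2937e-19 J
= 3.3045 eV
KE = E_photon - phi
= 3.3045 - 2.43
= 0.8745 eV

0.8745


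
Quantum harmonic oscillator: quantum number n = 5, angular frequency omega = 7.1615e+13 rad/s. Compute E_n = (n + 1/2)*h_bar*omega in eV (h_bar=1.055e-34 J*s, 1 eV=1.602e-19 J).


E = (n + 1/2) * h_bar * omega
= (5 + 0.5) * 1.055e-34 * 7.1615e+13
= 5.5 * 7.5554e-21
= 4.1555e-20 J
= 0.2594 eV

0.2594


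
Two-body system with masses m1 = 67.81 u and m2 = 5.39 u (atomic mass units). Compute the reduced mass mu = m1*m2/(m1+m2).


mu = m1 * m2 / (m1 + m2)
= 67.81 * 5.39 / (67.81 + 5.39)
= 365.4959 / 73.2
= 4.9931 u

4.9931


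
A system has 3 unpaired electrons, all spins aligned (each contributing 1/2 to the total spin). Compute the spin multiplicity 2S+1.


Total spin S = N * (1/2) = 3 * 0.5 = 1.5
Spin multiplicity = 2S + 1
= 2 * 1.5 + 1
= 4

4


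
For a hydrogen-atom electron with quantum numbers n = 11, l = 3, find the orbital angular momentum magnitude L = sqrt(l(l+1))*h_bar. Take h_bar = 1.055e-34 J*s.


L = sqrt(l*(l+1)) * h_bar
= sqrt(3 * 4) * 1.055e-34
= sqrt(12) * 1.055e-34
= 3.4641 * 1.055e-34
= 3.6546e-34 J*s

3.6546e-34


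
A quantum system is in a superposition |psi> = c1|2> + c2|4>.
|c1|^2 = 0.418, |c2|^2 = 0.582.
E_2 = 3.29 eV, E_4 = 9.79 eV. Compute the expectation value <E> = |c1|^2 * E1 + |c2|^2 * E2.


<E> = |c1|^2 * E1 + |c2|^2 * E2
= 0.418 * 3.29 + 0.582 * 9.79
= 1.3752 + 5.6978
= 7.073 eV

7.073


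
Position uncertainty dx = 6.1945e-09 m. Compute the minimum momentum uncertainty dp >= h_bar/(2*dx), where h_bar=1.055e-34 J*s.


dp = h_bar / (2 * dx)
= 1.055e-34 / (2 * 6.1945e-09)
= 1.055e-34 / 1.2389e-08
= 8.5156e-27 kg*m/s

8.5156e-27


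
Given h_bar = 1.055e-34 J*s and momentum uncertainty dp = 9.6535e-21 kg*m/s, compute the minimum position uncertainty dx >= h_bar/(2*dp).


dx = h_bar / (2 * dp)
= 1.055e-34 / (2 * 9.6535e-21)
= 1.055e-34 / 1.9307e-20
= 5.4643e-15 m

5.4643e-15


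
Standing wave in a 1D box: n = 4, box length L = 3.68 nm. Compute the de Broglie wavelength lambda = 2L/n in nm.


lambda = 2L / n
= 2 * 3.68 / 4
= 7.36 / 4
= 1.84 nm

1.84


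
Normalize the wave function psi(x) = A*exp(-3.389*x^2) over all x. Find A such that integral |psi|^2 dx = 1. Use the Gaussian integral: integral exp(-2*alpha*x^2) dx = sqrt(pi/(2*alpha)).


integral |psi|^2 dx = A^2 * sqrt(pi/(2*alpha)) = 1
A^2 = sqrt(2*alpha/pi)
= sqrt(2 * 3.389 / pi)
= 1.468845
A = sqrt(1.468845)
= 1.212

1.212


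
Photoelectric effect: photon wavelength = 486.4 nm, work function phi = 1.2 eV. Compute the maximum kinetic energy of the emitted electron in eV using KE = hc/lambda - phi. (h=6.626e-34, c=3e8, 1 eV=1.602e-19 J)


E_photon = hc / lambda
= (6.626e-34)(3e8) / (486.4e-9)
= 4.0868e-19 J
= 2.551 eV
KE = E_photon - phi
= 2.551 - 1.2
= 1.351 eV

1.351


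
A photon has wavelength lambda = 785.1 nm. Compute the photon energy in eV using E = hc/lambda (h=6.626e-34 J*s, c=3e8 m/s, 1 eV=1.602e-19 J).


E = hc / lambda
= (6.626e-34)(3e8) / (785.1e-9)
= 1.9878e-25 / 7.8510e-07
= 2.5319e-19 J
Converting to eV: 2.5319e-19 / 1.602e-19
= 1.5805 eV

1.5805


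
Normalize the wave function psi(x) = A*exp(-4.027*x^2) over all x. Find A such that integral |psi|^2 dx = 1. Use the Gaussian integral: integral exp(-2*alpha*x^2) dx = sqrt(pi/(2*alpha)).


integral |psi|^2 dx = A^2 * sqrt(pi/(2*alpha)) = 1
A^2 = sqrt(2*alpha/pi)
= sqrt(2 * 4.027 / pi)
= 1.601146
A = sqrt(1.601146)
= 1.2654

1.2654


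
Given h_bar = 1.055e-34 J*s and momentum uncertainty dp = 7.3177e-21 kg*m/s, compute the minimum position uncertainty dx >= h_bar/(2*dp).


dx = h_bar / (2 * dp)
= 1.055e-34 / (2 * 7.3177e-21)
= 1.055e-34 / 1.4635e-20
= 7.2085e-15 m

7.2085e-15


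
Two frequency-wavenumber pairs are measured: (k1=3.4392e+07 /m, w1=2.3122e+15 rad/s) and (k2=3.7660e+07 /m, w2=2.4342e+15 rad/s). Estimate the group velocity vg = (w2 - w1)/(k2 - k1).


vg = (w2 - w1) / (k2 - k1)
= (2.4342e+15 - 2.3122e+15) / (3.7660e+07 - 3.4392e+07)
= 1.2200e+14 / 3.2680e+06
= 3.7332e+07 m/s

3.7332e+07


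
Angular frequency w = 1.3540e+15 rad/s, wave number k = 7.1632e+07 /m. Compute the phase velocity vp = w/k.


vp = w / k
= 1.3540e+15 / 7.1632e+07
= 1.8902e+07 m/s

1.8902e+07


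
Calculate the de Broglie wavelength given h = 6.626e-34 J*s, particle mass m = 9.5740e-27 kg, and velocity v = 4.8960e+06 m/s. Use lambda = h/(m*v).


lambda = h / (m * v)
= 6.626e-34 / (9.5740e-27 * 4.8960e+06)
= 6.626e-34 / 4.6874e-20
= 1.4136e-14 m

1.4136e-14


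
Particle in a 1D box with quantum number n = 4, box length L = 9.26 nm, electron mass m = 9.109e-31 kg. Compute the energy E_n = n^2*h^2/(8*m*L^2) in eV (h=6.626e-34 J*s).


E = n^2 * h^2 / (8 * m * L^2)
= 4^2 * (6.626e-34)^2 / (8 * 9.109e-31 * (9.26e-9)^2)
= 16 * 4.3904e-67 / (8 * 9.109e-31 * 8.5748e-17)
= 1.1242e-20 J
= 0.0702 eV

0.0702


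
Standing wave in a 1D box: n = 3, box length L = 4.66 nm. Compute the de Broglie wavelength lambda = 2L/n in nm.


lambda = 2L / n
= 2 * 4.66 / 3
= 9.32 / 3
= 3.1067 nm

3.1067


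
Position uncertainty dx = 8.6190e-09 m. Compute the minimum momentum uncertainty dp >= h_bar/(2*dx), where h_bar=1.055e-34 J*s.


dp = h_bar / (2 * dx)
= 1.055e-34 / (2 * 8.6190e-09)
= 1.055e-34 / 1.7238e-08
= 6.1202e-27 kg*m/s

6.1202e-27


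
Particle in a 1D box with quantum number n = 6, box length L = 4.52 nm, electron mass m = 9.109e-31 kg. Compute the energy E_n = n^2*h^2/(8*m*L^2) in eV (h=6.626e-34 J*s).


E = n^2 * h^2 / (8 * m * L^2)
= 6^2 * (6.626e-34)^2 / (8 * 9.109e-31 * (4.52e-9)^2)
= 36 * 4.3904e-67 / (8 * 9.109e-31 * 2.0430e-17)
= 1.0616e-19 J
= 0.6627 eV

0.6627


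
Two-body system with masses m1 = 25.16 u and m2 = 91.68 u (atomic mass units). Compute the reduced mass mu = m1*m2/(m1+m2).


mu = m1 * m2 / (m1 + m2)
= 25.16 * 91.68 / (25.16 + 91.68)
= 2306.6688 / 116.84
= 19.7421 u

19.7421


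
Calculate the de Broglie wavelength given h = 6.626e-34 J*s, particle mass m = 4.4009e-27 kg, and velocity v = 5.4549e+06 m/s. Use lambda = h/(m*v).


lambda = h / (m * v)
= 6.626e-34 / (4.4009e-27 * 5.4549e+06)
= 6.626e-34 / 2.4006e-20
= 2.7601e-14 m

2.7601e-14


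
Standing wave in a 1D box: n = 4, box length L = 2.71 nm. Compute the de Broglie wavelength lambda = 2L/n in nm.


lambda = 2L / n
= 2 * 2.71 / 4
= 5.42 / 4
= 1.355 nm

1.355


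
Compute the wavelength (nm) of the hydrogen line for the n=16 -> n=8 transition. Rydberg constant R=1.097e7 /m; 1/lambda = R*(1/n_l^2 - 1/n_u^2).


1/lambda = R * (1/n_l^2 - 1/n_u^2)
= 1.097e7 * (1/8^2 - 1/16^2)
= 1.097e7 * (0.015625 - 0.003906)
= 1.097e7 * 0.011719
= 1.2855e+05 /m
lambda = 1 / 1.2855e+05 = 7778.7906 nm

7778.7906


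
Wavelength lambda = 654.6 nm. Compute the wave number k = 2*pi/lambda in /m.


k = 2 * pi / lambda
= 6.2832 / (654.6e-9)
= 6.2832 / 6.5460e-07
= 9.5985e+06 /m

9.5985e+06


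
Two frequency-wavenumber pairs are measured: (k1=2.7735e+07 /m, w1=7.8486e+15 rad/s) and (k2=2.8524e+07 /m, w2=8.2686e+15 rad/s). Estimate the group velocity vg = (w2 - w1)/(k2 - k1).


vg = (w2 - w1) / (k2 - k1)
= (8.2686e+15 - 7.8486e+15) / (2.8524e+07 - 2.7735e+07)
= 4.2000e+14 / 7.8900e+05
= 5.3232e+08 m/s

5.3232e+08


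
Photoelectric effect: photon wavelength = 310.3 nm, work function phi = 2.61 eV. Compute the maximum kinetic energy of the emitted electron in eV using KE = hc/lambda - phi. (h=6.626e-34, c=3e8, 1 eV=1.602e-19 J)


E_photon = hc / lambda
= (6.626e-34)(3e8) / (310.3e-9)
= 6.4061e-19 J
= 3.9988 eV
KE = E_photon - phi
= 3.9988 - 2.61
= 1.3888 eV

1.3888


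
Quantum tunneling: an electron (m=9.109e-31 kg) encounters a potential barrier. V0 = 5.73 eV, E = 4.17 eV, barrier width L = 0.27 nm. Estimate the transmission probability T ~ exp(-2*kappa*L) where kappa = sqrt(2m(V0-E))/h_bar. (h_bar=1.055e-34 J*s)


V0 - E = 1.56 eV = 2.4991e-19 J
kappa = sqrt(2 * m * (V0-E)) / h_bar
= sqrt(2 * 9.109e-31 * 2.4991e-19) / 1.055e-34
= 6.3957e+09 /m
2*kappa*L = 2 * 6.3957e+09 * 0.27e-9
= 3.4537
T = exp(-3.4537) = 3.162825e-02

3.162825e-02


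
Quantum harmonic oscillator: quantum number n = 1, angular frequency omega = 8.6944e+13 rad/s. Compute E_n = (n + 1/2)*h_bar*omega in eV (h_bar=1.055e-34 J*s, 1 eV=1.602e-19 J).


E = (n + 1/2) * h_bar * omega
= (1 + 0.5) * 1.055e-34 * 8.6944e+13
= 1.5 * 9.1726e-21
= 1.3759e-20 J
= 0.0859 eV

0.0859


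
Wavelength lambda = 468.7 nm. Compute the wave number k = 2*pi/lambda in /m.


k = 2 * pi / lambda
= 6.2832 / (468.7e-9)
= 6.2832 / 4.6870e-07
= 1.3406e+07 /m

1.3406e+07


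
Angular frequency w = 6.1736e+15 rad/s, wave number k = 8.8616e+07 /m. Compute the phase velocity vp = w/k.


vp = w / k
= 6.1736e+15 / 8.8616e+07
= 6.9667e+07 m/s

6.9667e+07


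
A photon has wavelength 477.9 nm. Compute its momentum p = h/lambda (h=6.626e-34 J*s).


p = h / lambda
= 6.626e-34 / (477.9e-9)
= 6.626e-34 / 4.7790e-07
= 1.3865e-27 kg*m/s

1.3865e-27


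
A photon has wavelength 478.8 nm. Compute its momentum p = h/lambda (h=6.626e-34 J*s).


p = h / lambda
= 6.626e-34 / (478.8e-9)
= 6.626e-34 / 4.7880e-07
= 1.3839e-27 kg*m/s

1.3839e-27


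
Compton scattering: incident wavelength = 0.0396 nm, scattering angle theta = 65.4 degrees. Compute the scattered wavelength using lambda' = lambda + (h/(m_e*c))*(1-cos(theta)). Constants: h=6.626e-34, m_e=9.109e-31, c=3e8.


Compton wavelength: h/(m_e*c) = 2.4247e-12 m
d_lambda = 2.4247e-12 * (1 - cos(65.4 deg))
= 2.4247e-12 * 0.583719
= 1.4153e-12 m = 0.001415 nm
lambda' = 0.0396 + 0.001415
= 0.041015 nm

0.041015


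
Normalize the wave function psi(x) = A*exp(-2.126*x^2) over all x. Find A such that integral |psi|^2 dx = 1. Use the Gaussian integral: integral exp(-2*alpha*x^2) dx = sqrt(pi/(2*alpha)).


integral |psi|^2 dx = A^2 * sqrt(pi/(2*alpha)) = 1
A^2 = sqrt(2*alpha/pi)
= sqrt(2 * 2.126 / pi)
= 1.16338
A = sqrt(1.16338)
= 1.0786

1.0786


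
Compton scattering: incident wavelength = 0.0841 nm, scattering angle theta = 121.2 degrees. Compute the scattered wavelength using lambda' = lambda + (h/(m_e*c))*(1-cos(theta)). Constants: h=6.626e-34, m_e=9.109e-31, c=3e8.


Compton wavelength: h/(m_e*c) = 2.4247e-12 m
d_lambda = 2.4247e-12 * (1 - cos(121.2 deg))
= 2.4247e-12 * 1.518027
= 3.6808e-12 m = 0.003681 nm
lambda' = 0.0841 + 0.003681
= 0.087781 nm

0.087781


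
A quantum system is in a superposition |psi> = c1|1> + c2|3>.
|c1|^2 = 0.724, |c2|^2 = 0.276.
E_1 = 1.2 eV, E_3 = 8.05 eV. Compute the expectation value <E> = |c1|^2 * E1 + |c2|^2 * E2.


<E> = |c1|^2 * E1 + |c2|^2 * E2
= 0.724 * 1.2 + 0.276 * 8.05
= 0.8688 + 2.2218
= 3.0906 eV

3.0906


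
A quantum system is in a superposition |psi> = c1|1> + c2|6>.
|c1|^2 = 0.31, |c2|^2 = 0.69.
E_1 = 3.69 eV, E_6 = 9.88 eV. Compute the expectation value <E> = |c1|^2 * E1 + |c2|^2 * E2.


<E> = |c1|^2 * E1 + |c2|^2 * E2
= 0.31 * 3.69 + 0.69 * 9.88
= 1.1439 + 6.8172
= 7.9611 eV

7.9611


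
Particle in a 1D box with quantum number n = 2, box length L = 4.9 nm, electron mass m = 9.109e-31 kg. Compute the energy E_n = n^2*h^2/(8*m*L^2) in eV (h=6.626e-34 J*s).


E = n^2 * h^2 / (8 * m * L^2)
= 2^2 * (6.626e-34)^2 / (8 * 9.109e-31 * (4.9e-9)^2)
= 4 * 4.3904e-67 / (8 * 9.109e-31 * 2.4010e-17)
= 1.0037e-20 J
= 0.0627 eV

0.0627


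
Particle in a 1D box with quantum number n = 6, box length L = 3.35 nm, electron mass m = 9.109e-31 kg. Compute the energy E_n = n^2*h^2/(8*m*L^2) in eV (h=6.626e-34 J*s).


E = n^2 * h^2 / (8 * m * L^2)
= 6^2 * (6.626e-34)^2 / (8 * 9.109e-31 * (3.35e-9)^2)
= 36 * 4.3904e-67 / (8 * 9.109e-31 * 1.1223e-17)
= 1.9327e-19 J
= 1.2064 eV

1.2064


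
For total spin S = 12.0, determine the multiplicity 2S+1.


Spin multiplicity = 2S + 1
= 2 * 12.0 + 1
= 24.0 + 1
= 25

25


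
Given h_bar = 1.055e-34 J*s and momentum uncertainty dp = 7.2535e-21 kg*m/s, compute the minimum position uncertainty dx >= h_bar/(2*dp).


dx = h_bar / (2 * dp)
= 1.055e-34 / (2 * 7.2535e-21)
= 1.055e-34 / 1.4507e-20
= 7.2724e-15 m

7.2724e-15


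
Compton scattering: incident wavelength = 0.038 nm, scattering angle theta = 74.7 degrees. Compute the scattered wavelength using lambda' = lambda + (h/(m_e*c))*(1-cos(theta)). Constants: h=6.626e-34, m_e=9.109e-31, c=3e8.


Compton wavelength: h/(m_e*c) = 2.4247e-12 m
d_lambda = 2.4247e-12 * (1 - cos(74.7 deg))
= 2.4247e-12 * 0.736127
= 1.7849e-12 m = 0.001785 nm
lambda' = 0.038 + 0.001785
= 0.039785 nm

0.039785
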